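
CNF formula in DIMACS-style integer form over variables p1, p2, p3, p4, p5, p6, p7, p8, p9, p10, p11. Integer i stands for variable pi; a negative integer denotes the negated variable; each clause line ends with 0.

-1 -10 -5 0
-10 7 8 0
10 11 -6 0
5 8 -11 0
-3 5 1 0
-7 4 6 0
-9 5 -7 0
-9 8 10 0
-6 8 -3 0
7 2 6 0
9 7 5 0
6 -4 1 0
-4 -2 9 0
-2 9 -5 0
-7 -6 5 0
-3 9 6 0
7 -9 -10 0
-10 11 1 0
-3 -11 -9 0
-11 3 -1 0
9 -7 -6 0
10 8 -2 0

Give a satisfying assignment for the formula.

p1=False, p2=True, p3=False, p4=False, p5=True, p6=True, p7=False, p8=True, p9=True, p10=False, p11=True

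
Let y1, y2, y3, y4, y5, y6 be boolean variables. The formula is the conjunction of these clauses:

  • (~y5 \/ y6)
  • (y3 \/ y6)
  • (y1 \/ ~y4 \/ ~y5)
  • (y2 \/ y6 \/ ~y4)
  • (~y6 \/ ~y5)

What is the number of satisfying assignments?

22

Case analysis on y6 and y5:
  y6=1, y5=1: a clause becomes empty — 0.
  y6=1, y5=0: y1, y2, y3, y4 free → 2^4 = 16.
  y6=0, y5=1: a clause becomes empty — 0.
  y6=0, y5=0: y1 free; 3 ways for (y2,y3,y4) × 2^1 = 6.
Total: 0 + 16 + 0 + 6 = 22.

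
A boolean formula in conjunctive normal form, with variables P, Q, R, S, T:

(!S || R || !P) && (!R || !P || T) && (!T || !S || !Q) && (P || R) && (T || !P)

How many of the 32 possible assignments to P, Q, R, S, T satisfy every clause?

Split on P, then R.
  P=T, R=T: remaining (Q,S,T) ∈ {(F,F,T); (F,T,T); (T,F,T)} — 3.
  P=T, R=F: remaining (Q,S,T) ∈ {(F,F,T); (T,F,T)} — 2.
  P=F, R=T: 7 of the 8 assignments to (Q,S,T) work.
  P=F, R=F: a clause becomes empty — 0.
Total: 3 + 2 + 7 + 0 = 12.

12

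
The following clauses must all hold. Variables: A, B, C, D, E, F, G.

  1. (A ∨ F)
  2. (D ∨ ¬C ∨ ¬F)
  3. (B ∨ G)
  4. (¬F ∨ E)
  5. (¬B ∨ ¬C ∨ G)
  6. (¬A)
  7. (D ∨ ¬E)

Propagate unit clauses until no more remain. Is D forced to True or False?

True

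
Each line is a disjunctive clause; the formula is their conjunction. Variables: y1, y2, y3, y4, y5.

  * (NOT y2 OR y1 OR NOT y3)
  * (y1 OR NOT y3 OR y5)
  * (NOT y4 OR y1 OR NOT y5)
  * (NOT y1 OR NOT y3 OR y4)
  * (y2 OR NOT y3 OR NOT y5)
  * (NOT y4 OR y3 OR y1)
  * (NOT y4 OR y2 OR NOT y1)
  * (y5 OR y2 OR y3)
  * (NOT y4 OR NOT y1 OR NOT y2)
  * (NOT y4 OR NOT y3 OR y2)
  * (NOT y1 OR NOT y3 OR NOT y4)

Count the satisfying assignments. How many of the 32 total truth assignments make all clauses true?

Satisfying assignments:
  y1=0 y2=0 y3=0 y4=0 y5=1
  y1=0 y2=1 y3=0 y4=0 y5=0
  y1=0 y2=1 y3=0 y4=0 y5=1
  y1=1 y2=0 y3=0 y4=0 y5=1
  y1=1 y2=1 y3=0 y4=0 y5=0
  y1=1 y2=1 y3=0 y4=0 y5=1
That's 6 in total.

6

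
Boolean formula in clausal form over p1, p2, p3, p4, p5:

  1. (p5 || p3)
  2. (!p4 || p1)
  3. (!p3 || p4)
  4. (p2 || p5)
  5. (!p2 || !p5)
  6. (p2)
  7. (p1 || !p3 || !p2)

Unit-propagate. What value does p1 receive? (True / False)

(p2) is a unit clause: p2 = True.
(!p5 || !p2): since p2 = True, the clause reduces to (!p5). p5 = False.
From (p5 || p3) and p5 = False: p3 = True.
In (p4 || !p3), !p3 is now false; p4 must hold, so p4 = True.
From (!p4 || p1) and p4 = True: p1 = True.

True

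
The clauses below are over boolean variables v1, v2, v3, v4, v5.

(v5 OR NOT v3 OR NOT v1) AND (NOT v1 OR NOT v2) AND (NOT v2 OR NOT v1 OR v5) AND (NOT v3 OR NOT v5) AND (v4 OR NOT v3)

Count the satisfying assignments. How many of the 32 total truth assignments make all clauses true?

14

Split on v1, then v3.
  v1=T, v3=T: a clause becomes empty — 0.
  v1=T, v3=F: remaining (v2,v4,v5) ∈ {(F,F,F); (F,F,T); (F,T,F); (F,T,T)} — 4.
  v1=F, v3=T: remaining (v2,v4,v5) ∈ {(F,T,F); (T,T,F)} — 2.
  v1=F, v3=F: v2, v4, v5 free → 2^3 = 8.
Total: 0 + 4 + 2 + 8 = 14.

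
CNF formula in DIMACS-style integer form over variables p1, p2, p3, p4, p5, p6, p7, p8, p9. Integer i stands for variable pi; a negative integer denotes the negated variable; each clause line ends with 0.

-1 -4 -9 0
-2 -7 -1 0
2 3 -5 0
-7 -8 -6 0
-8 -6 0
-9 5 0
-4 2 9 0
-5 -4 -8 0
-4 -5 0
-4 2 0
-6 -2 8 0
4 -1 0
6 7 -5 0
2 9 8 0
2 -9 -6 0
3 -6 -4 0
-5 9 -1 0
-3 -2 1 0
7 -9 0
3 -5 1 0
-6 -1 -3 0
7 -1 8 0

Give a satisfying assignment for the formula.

Try p1 = False.
The remaining clauses are satisfied by p2 = False, p3 = True, p4 = False, p5 = True, p6 = False, p7 = True, p8 = False, p9 = True.

p1=0  p2=0  p3=1  p4=0  p5=1  p6=0  p7=1  p8=0  p9=1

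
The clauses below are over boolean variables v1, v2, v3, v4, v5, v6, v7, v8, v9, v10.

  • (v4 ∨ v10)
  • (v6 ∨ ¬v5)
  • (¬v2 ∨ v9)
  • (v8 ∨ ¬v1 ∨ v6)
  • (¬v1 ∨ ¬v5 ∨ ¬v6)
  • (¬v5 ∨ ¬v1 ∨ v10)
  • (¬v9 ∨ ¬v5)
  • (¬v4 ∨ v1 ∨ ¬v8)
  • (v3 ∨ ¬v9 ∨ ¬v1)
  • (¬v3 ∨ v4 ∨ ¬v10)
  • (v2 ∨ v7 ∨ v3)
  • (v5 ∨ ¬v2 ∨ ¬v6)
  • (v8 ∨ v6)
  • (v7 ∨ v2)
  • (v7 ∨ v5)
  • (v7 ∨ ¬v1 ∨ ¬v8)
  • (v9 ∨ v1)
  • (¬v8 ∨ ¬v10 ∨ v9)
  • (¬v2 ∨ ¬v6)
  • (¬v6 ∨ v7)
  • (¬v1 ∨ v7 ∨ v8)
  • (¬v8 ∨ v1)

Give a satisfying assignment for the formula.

Pure literal: v7 appears only positively; assign v7 = True.
Set v1 = True and propagate.
Branch on v2: take v2 = False.
For the remaining variables, v3 = False, v4 = True, v5 = False, v6 = True, v8 = True, v9 = False, v10 = False works.
Every clause has at least one true literal under this assignment.

v1 = 1, v2 = 0, v3 = 0, v4 = 1, v5 = 0, v6 = 1, v7 = 1, v8 = 1, v9 = 0, v10 = 0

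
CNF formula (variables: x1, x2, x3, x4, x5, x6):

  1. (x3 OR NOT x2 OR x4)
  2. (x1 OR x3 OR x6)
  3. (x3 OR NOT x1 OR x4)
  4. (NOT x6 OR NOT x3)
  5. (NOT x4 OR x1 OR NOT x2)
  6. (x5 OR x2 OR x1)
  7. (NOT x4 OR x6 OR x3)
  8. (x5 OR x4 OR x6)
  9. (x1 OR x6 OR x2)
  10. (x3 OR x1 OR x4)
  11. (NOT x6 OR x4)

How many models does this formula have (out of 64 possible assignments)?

12

Split on x4, then x1.
  x4=1, x1=1: x2, x5 free; 2 ways for (x3,x6) × 2^2 = 8.
  x4=1, x1=0: remaining (x2,x3,x5,x6) ∈ {(0,0,1,1)} — 1.
  x4=0, x1=1: remaining (x2,x3,x5,x6) ∈ {(0,1,1,0); (1,1,1,0)} — 2.
  x4=0, x1=0: remaining (x2,x3,x5,x6) ∈ {(1,1,1,0)} — 1.
Total: 8 + 1 + 2 + 1 = 12.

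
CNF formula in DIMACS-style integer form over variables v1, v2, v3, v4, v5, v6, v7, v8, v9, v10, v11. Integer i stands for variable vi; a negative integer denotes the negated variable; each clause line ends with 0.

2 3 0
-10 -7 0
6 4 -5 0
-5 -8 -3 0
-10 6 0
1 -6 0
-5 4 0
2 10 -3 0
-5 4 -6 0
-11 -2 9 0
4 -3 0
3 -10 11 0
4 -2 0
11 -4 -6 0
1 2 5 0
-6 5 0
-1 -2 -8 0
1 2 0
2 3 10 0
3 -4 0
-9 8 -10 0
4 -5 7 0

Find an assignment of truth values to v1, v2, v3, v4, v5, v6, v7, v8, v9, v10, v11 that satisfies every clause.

v1=True  v2=True  v3=True  v4=True  v5=True  v6=False  v7=True  v8=False  v9=True  v10=False  v11=False

Check each clause:
  1. {v2, v3} — v2 is true.
  2. {¬v7, ¬v10} — ¬v10 is true.
  3. {¬v5, v4, v6} — v4 is true.
  4. {¬v5, ¬v8, ¬v3} — ¬v8 is true.
  5. {¬v10, v6} — ¬v10 is true.
  6. {¬v6, v1} — v1 is true.
  7. {v4, ¬v5} — v4 is true.
  8. {v2, ¬v3, v10} — v2 is true.
  9. {¬v6, v4, ¬v5} — ¬v6 is true.
  10. {¬v2, ¬v11, v9} — v9 is true.
  11. {¬v3, v4} — v4 is true.
  12. {v3, v11, ¬v10} — v3 is true.
  13. {v4, ¬v2} — v4 is true.
  14. {¬v6, ¬v4, v11} — ¬v6 is true.
  15. {v5, v1, v2} — v1 is true.
  16. {¬v6, v5} — ¬v6 is true.
  17. {¬v8, ¬v2, ¬v1} — ¬v8 is true.
  18. {v1, v2} — v1 is true.
  19. {v10, v3, v2} — v2 is true.
  20. {¬v4, v3} — v3 is true.
  21. {¬v9, v8, ¬v10} — ¬v10 is true.
  22. {v4, ¬v5, v7} — v4 is true.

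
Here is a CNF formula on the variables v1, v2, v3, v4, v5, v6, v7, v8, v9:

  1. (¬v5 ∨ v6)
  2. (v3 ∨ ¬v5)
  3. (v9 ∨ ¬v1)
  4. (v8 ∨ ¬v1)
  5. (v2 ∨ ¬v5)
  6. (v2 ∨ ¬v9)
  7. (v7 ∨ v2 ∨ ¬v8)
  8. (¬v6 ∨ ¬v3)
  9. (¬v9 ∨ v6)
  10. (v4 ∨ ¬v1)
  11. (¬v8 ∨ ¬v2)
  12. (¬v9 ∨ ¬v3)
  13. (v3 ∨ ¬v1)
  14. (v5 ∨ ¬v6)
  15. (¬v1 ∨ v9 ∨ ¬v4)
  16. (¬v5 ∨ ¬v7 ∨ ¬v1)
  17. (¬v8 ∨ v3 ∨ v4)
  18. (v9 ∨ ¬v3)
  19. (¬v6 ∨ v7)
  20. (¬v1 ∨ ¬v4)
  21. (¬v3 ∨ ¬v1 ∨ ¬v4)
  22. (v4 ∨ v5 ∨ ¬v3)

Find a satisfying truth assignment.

v1=False  v2=False  v3=False  v4=True  v5=False  v6=False  v7=False  v8=False  v9=False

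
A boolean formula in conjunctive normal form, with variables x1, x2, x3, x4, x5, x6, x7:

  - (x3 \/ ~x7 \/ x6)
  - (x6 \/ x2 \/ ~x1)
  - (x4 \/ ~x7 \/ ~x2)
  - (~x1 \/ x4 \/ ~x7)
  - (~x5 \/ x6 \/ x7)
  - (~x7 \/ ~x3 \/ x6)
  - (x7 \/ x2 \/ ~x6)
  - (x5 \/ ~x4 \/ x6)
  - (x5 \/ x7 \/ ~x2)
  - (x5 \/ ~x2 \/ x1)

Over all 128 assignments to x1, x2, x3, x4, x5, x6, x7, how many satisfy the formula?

Case analysis on x7 and x6:
  x7=T, x6=T: x3 free; 9 ways for (x1,x2,x4,x5) × 2^1 = 18.
  x7=T, x6=F: a clause becomes empty — 0.
  x7=F, x6=T: forces x2=T; x5=T; x1, x3, x4 free → 2^3 = 8.
  x7=F, x6=F: remaining (x1,x2,x3,x4,x5) ∈ {(F,F,F,F,F); (F,F,T,F,F)} — 2.
Total: 18 + 0 + 8 + 2 = 28.

28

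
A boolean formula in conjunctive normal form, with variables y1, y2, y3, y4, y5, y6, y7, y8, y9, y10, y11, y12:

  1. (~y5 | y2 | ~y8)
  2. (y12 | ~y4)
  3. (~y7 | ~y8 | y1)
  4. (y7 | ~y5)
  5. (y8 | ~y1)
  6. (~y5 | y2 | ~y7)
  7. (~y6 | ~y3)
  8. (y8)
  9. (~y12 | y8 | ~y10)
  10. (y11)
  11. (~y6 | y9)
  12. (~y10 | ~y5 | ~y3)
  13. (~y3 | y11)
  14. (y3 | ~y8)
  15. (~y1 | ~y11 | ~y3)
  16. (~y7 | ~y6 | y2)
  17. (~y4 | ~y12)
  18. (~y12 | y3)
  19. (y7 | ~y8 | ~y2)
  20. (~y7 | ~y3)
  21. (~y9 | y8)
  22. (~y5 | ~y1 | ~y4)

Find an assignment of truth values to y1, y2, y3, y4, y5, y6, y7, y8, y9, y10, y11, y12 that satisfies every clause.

y1 = F, y2 = F, y3 = T, y4 = F, y5 = F, y6 = F, y7 = F, y8 = T, y9 = T, y10 = T, y11 = T, y12 = F

Check each clause:
  1. (y2 | ~y8 | ~y5) — ~y5 is true.
  2. (~y4 | y12) — ~y4 is true.
  3. (~y7 | y1 | ~y8) — ~y7 is true.
  4. (y7 | ~y5) — ~y5 is true.
  5. (y8 | ~y1) — y8 is true.
  6. (y2 | ~y7 | ~y5) — ~y7 is true.
  7. (~y6 | ~y3) — ~y6 is true.
  8. (y8) — y8 is true.
  9. (~y10 | y8 | ~y12) — y8 is true.
  10. (y11) — y11 is true.
  11. (y9 | ~y6) — y9 is true.
  12. (~y3 | ~y5 | ~y10) — ~y5 is true.
  13. (~y3 | y11) — y11 is true.
  14. (~y8 | y3) — y3 is true.
  15. (~y11 | ~y3 | ~y1) — ~y1 is true.
  16. (~y7 | ~y6 | y2) — ~y7 is true.
  17. (~y12 | ~y4) — ~y12 is true.
  18. (~y12 | y3) — y3 is true.
  19. (~y2 | ~y8 | y7) — ~y2 is true.
  20. (~y3 | ~y7) — ~y7 is true.
  21. (y8 | ~y9) — y8 is true.
  22. (~y5 | ~y4 | ~y1) — ~y5 is true.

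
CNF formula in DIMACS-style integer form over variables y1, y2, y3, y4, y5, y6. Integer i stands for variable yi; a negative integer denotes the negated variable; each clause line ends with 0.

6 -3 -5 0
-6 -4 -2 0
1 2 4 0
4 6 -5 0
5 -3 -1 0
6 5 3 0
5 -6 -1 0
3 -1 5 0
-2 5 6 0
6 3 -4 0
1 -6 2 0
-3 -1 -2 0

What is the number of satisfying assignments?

10

Split on y6, then y5.
  y6=1, y5=1: 7 of the 16 assignments to (y1,y2,y3,y4) work.
  y6=1, y5=0: remaining (y1,y2,y3,y4) ∈ {(0,1,0,0); (0,1,1,0)} — 2.
  y6=0, y5=1: a clause becomes empty — 0.
  y6=0, y5=0: remaining (y1,y2,y3,y4) ∈ {(0,0,1,1)} — 1.
Total: 7 + 2 + 0 + 1 = 10.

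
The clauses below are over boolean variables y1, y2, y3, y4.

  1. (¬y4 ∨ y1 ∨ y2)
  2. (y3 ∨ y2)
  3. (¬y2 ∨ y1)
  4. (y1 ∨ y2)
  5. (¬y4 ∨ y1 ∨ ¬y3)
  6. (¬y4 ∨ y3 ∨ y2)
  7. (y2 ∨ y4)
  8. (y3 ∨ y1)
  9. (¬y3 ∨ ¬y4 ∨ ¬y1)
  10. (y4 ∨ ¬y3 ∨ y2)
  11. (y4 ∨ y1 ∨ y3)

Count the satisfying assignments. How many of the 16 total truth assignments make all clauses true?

The models are:
  y1=T y2=T y3=F y4=F
  y1=T y2=T y3=F y4=T
  y1=T y2=T y3=T y4=F
That's 3 in total.

3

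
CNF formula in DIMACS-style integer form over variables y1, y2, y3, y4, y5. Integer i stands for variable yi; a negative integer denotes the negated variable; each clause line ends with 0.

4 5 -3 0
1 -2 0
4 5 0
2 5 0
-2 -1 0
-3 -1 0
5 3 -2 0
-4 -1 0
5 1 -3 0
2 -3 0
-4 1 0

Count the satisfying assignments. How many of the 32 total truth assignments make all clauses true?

2

The models are:
  y1=0 y2=0 y3=0 y4=0 y5=1
  y1=1 y2=0 y3=0 y4=0 y5=1
That's 2 in total.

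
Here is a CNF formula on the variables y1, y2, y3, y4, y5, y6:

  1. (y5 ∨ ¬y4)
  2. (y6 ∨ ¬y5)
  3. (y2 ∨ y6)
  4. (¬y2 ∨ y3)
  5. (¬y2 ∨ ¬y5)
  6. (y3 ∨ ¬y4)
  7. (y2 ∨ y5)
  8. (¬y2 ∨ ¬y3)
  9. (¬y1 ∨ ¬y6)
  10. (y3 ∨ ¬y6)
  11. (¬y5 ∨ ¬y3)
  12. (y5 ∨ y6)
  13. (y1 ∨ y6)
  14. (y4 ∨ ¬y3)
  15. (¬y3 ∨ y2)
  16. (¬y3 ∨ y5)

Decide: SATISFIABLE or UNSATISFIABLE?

y3 = True:
  propagation gives y2=False; an empty clause results — contradiction.
y3 = False:
  propagation gives y2=False, y6=True; an empty clause results — contradiction.
Every branch closes, so no satisfying assignment exists.

UNSATISFIABLE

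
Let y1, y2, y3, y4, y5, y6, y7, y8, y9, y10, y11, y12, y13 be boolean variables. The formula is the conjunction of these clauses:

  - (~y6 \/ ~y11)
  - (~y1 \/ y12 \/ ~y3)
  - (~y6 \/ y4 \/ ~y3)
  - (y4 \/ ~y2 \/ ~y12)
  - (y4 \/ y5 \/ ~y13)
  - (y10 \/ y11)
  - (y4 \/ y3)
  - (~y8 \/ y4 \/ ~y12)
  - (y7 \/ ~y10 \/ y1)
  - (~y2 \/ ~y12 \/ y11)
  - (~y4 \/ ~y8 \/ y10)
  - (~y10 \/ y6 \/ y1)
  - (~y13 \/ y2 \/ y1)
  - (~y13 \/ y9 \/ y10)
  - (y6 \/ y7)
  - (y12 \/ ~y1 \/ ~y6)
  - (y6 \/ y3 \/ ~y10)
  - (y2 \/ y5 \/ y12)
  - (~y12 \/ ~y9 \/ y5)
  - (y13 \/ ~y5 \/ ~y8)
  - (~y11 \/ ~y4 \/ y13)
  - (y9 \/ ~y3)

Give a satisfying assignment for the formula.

y7 occurs only positively in the remaining clauses — set y7 = True.
y8 occurs only negated in the remaining clauses — set y8 = False.
Set y1 = True and propagate.
Branch on y2: take y2 = True.
Set y3 = False and propagate.
  then y4 is forced to True.
For the remaining variables, y5 = False, y6 = False, y9 = True, y10 = False, y11 = True, y12 = False, y13 = True works.
Check each clause:
  1. (~y6 \/ ~y11) — ~y6 is true.
  2. (~y3 \/ ~y1 \/ y12) — ~y3 is true.
  3. (y4 \/ ~y6 \/ ~y3) — ~y6 is true.
  4. (~y2 \/ y4 \/ ~y12) — ~y12 is true.
  5. (y5 \/ y4 \/ ~y13) — y4 is true.
  6. (y11 \/ y10) — y11 is true.
  7. (y3 \/ y4) — y4 is true.
  8. (~y8 \/ y4 \/ ~y12) — ~y8 is true.
  9. (y7 \/ ~y10 \/ y1) — y1 is true.
  10. (~y2 \/ y11 \/ ~y12) — y11 is true.
  11. (y10 \/ ~y8 \/ ~y4) — ~y8 is true.
  12. (y6 \/ y1 \/ ~y10) — y1 is true.
  13. (~y13 \/ y2 \/ y1) — y1 is true.
  14. (y10 \/ y9 \/ ~y13) — y9 is true.
  15. (y7 \/ y6) — y7 is true.
  16. (~y1 \/ y12 \/ ~y6) — ~y6 is true.
  17. (y6 \/ y3 \/ ~y10) — ~y10 is true.
  18. (y2 \/ y5 \/ y12) — y2 is true.
  19. (~y9 \/ y5 \/ ~y12) — ~y12 is true.
  20. (~y5 \/ ~y8 \/ y13) — ~y8 is true.
  21. (~y4 \/ ~y11 \/ y13) — y13 is true.
  22. (y9 \/ ~y3) — y9 is true.

y1 = 1, y2 = 1, y3 = 0, y4 = 1, y5 = 0, y6 = 0, y7 = 1, y8 = 0, y9 = 1, y10 = 0, y11 = 1, y12 = 0, y13 = 1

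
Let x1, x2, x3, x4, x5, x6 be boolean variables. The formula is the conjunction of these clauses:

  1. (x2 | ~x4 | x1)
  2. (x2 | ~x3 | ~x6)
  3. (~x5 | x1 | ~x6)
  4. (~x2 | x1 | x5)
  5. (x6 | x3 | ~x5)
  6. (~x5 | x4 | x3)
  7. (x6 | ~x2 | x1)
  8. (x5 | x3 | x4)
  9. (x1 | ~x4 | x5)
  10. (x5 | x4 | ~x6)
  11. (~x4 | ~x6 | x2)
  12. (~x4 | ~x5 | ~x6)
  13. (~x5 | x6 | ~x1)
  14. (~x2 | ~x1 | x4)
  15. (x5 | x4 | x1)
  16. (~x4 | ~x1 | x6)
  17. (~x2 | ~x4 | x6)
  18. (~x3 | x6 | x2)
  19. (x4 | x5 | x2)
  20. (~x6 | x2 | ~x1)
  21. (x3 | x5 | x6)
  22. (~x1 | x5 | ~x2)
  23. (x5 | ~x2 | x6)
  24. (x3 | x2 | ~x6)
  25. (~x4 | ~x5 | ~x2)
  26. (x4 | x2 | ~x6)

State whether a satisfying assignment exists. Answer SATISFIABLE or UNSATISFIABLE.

x6 = True:
  x4 = True:
    propagation gives x2=True, x5=False, x1=True; an empty clause results — contradiction.
  x4 = False:
    propagation gives x5=True, x1=True, x3=True, x2=True; an empty clause results — contradiction.
x6 = False:
  x5 = True:
    propagation gives x3=True, x1=False, x2=False; an empty clause results — contradiction.
  x5 = False:
    propagation gives x3=True, x2=True; an empty clause results — contradiction.
Every branch closes, so no satisfying assignment exists.

UNSATISFIABLE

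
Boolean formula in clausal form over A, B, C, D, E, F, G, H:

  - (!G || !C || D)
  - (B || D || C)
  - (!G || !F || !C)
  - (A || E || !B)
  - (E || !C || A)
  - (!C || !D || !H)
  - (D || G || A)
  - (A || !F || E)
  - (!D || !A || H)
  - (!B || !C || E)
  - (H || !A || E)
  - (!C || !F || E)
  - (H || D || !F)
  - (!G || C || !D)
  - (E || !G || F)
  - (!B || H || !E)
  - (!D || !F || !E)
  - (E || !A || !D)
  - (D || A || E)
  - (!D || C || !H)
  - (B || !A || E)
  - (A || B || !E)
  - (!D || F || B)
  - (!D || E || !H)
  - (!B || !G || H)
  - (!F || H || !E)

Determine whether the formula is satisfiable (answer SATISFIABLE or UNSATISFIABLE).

SATISFIABLE

Set A = True and propagate.
Branch on B: take B = True.
Try C = False.
For the remaining variables, D = False, E = True, F = True, G = True, H = True works.
Every clause has at least one true literal under this assignment.
So A=1, B=1, C=0, D=0, E=1, F=1, G=1, H=1 is a satisfying assignment.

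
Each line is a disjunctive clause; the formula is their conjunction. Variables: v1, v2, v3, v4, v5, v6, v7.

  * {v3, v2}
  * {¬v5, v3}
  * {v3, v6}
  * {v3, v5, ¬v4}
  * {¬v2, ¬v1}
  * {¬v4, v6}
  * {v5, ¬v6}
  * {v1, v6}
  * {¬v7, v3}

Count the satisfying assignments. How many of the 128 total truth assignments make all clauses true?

16

Split on v3, then v6.
  v3=1, v6=1: v4, v7 free; 3 ways for (v1,v2,v5) × 2^2 = 12.
  v3=1, v6=0: remaining (v1,v2,v4,v5,v7) ∈ {(1,0,0,0,0); (1,0,0,0,1); (1,0,0,1,0); (1,0,0,1,1)} — 4.
  v3=0, v6=1: a clause becomes empty — 0.
  v3=0, v6=0: a clause becomes empty — 0.
Total: 12 + 4 + 0 + 0 = 16.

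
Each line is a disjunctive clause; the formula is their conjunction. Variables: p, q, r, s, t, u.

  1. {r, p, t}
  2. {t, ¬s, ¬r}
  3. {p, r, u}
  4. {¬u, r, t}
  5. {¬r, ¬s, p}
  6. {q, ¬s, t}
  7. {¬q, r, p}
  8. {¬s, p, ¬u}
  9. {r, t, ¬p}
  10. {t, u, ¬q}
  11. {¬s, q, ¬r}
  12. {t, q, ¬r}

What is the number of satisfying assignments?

21

Split on r, then t.
  r=1, t=1: u free; 5 ways for (p,q,s) × 2^1 = 10.
  r=1, t=0: remaining (p,q,s,u) ∈ {(0,1,0,1); (1,1,0,1)} — 2.
  r=0, t=1: 9 of the 16 assignments to (p,q,s,u) work.
  r=0, t=0: a clause becomes empty — 0.
Total: 10 + 2 + 9 + 0 = 21.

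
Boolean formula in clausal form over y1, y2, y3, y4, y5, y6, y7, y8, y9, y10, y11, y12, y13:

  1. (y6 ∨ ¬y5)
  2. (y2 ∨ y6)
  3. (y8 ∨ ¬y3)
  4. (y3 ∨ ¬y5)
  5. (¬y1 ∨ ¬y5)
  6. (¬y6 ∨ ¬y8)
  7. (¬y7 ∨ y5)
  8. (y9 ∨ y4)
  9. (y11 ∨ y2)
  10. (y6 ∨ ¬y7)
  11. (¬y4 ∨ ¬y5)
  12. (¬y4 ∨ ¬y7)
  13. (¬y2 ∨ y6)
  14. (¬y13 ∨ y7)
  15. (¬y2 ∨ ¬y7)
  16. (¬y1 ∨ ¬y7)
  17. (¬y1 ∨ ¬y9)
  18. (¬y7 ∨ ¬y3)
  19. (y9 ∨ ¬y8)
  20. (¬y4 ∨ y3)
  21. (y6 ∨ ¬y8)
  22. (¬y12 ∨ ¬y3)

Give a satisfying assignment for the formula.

y1=False  y2=True  y3=False  y4=False  y5=False  y6=True  y7=False  y8=False  y9=True  y10=True  y11=True  y12=True  y13=False

Check each clause:
  1. (¬y5 ∨ y6) — ¬y5 is true.
  2. (y6 ∨ y2) — y2 is true.
  3. (¬y3 ∨ y8) — ¬y3 is true.
  4. (¬y5 ∨ y3) — ¬y5 is true.
  5. (¬y1 ∨ ¬y5) — ¬y5 is true.
  6. (¬y8 ∨ ¬y6) — ¬y8 is true.
  7. (¬y7 ∨ y5) — ¬y7 is true.
  8. (y9 ∨ y4) — y9 is true.
  9. (y2 ∨ y11) — y2 is true.
  10. (¬y7 ∨ y6) — ¬y7 is true.
  11. (¬y5 ∨ ¬y4) — ¬y5 is true.
  12. (¬y7 ∨ ¬y4) — ¬y7 is true.
  13. (¬y2 ∨ y6) — y6 is true.
  14. (y7 ∨ ¬y13) — ¬y13 is true.
  15. (¬y2 ∨ ¬y7) — ¬y7 is true.
  16. (¬y7 ∨ ¬y1) — ¬y7 is true.
  17. (¬y9 ∨ ¬y1) — ¬y1 is true.
  18. (¬y3 ∨ ¬y7) — ¬y7 is true.
  19. (¬y8 ∨ y9) — ¬y8 is true.
  20. (¬y4 ∨ y3) — ¬y4 is true.
  21. (y6 ∨ ¬y8) — ¬y8 is true.
  22. (¬y3 ∨ ¬y12) — ¬y3 is true.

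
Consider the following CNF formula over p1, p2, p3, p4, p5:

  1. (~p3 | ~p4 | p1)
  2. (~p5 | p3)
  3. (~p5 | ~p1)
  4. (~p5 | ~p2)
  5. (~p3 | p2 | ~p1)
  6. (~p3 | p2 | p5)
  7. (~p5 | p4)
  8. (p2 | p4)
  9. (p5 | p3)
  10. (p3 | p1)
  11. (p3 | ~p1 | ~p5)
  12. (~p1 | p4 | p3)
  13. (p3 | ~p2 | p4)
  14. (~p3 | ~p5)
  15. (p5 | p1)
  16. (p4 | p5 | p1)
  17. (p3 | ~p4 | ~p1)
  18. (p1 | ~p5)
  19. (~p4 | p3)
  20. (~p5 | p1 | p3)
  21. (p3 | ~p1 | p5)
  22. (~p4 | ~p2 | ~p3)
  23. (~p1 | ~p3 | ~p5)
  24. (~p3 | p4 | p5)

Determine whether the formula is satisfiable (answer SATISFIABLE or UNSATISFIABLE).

p3 = True:
  propagation gives p5=False, p2=True, p1=True, p4=False; an empty clause results — contradiction.
p3 = False:
  propagation gives p5=False; an empty clause results — contradiction.
Every branch closes, so no satisfying assignment exists.

UNSATISFIABLE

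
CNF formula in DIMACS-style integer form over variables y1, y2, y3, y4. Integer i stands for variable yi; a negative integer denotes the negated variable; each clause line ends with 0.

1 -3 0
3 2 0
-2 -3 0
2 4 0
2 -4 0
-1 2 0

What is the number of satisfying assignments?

Satisfying assignments:
  y1=0 y2=1 y3=0 y4=0
  y1=0 y2=1 y3=0 y4=1
  y1=1 y2=1 y3=0 y4=0
  y1=1 y2=1 y3=0 y4=1
Count: 4.

4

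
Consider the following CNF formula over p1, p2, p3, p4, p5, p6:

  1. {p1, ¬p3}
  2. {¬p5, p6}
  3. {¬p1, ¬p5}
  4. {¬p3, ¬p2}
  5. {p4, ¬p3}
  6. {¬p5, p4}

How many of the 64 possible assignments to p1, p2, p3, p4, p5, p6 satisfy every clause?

Split on p3, then p5.
  p3=T, p5=T: a clause becomes empty — 0.
  p3=T, p5=F: remaining (p1,p2,p4,p6) ∈ {(T,F,T,F); (T,F,T,T)} — 2.
  p3=F, p5=T: remaining (p1,p2,p4,p6) ∈ {(F,F,T,T); (F,T,T,T)} — 2.
  p3=F, p5=F: p1, p2, p4, p6 free → 2^4 = 16.
Total: 0 + 2 + 2 + 16 = 20.

20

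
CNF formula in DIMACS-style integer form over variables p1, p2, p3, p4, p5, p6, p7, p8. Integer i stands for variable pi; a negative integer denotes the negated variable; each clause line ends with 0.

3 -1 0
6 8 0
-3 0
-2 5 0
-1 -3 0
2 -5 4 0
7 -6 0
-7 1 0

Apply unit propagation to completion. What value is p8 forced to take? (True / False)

True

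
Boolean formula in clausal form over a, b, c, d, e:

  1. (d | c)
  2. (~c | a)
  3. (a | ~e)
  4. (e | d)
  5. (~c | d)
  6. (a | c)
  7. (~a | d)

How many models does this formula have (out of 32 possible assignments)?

8

The models are:
  a=T b=F c=F d=T e=F
  a=T b=F c=F d=T e=T
  a=T b=F c=T d=T e=F
  a=T b=F c=T d=T e=T
  a=T b=T c=F d=T e=F
  a=T b=T c=F d=T e=T
  a=T b=T c=T d=T e=F
  a=T b=T c=T d=T e=T
That's 8 in total.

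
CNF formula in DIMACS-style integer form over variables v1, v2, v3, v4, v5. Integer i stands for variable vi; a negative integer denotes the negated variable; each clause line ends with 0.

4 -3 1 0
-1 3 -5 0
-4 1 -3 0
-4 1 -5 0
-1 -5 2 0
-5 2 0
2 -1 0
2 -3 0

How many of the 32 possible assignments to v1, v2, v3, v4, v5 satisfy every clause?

11

Split on v1, then v2.
  v1=1, v2=1: v4 free; 3 ways for (v3,v5) × 2^1 = 6.
  v1=1, v2=0: a clause becomes empty — 0.
  v1=0, v2=1: remaining (v3,v4,v5) ∈ {(0,0,0); (0,0,1); (0,1,0)} — 3.
  v1=0, v2=0: remaining (v3,v4,v5) ∈ {(0,0,0); (0,1,0)} — 2.
Total: 6 + 0 + 3 + 2 = 11.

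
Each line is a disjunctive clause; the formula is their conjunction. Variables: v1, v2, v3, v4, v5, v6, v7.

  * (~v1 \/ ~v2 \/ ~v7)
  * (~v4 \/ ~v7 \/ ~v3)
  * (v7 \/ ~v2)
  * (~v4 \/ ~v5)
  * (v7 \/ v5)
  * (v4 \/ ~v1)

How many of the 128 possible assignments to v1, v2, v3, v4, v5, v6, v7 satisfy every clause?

Case analysis on v7 and v4:
  v7=T, v4=T: v6 free; 3 ways for (v1,v2,v3,v5) × 2^1 = 6.
  v7=T, v4=F: forces v1=F; v2, v3, v5, v6 free → 2^4 = 16.
  v7=F, v4=T: a clause becomes empty — 0.
  v7=F, v4=F: remaining (v1,v2,v3,v5,v6) ∈ {(F,F,F,T,F); (F,F,F,T,T); (F,F,T,T,F); (F,F,T,T,T)} — 4.
Total: 6 + 16 + 0 + 4 = 26.

26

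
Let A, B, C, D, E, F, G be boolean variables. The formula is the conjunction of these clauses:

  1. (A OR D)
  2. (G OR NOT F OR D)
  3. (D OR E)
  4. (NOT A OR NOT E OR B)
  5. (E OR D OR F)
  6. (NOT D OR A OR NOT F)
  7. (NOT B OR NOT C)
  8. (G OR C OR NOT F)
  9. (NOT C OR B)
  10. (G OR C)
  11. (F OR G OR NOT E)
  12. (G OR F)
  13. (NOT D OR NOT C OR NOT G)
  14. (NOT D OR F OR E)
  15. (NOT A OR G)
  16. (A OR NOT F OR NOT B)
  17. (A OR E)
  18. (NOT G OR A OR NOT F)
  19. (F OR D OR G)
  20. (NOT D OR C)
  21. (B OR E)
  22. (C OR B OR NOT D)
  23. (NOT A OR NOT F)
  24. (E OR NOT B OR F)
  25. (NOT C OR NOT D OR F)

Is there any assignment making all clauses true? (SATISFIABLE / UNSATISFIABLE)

SATISFIABLE

Branch on A: take A = True.
  then G is forced to True.
  then F is forced to False.
Set B = True and propagate.
  then C is forced to False.
  then D is forced to False.
  then E is forced to True.
Every clause has at least one true literal under this assignment.
So A=T  B=T  C=F  D=F  E=T  F=F  G=T is a satisfying assignment.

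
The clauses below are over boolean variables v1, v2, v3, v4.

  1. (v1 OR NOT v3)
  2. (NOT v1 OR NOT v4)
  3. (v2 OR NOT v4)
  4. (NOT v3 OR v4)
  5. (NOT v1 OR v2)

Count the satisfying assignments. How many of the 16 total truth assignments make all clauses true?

The models are:
  v1=0 v2=0 v3=0 v4=0
  v1=0 v2=1 v3=0 v4=0
  v1=0 v2=1 v3=0 v4=1
  v1=1 v2=1 v3=0 v4=0
Count: 4.

4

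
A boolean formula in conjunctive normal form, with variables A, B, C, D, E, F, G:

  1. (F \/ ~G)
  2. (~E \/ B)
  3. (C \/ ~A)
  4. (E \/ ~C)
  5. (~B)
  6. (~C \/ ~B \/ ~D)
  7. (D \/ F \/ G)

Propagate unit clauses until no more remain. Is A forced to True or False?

Unit clause (~B) sets B = False.
(~E \/ B): since B = False, the clause reduces to (~E). E = False.
From (E \/ ~C) and E = False: C = False.
From (~A \/ C) and C = False: A = False.

False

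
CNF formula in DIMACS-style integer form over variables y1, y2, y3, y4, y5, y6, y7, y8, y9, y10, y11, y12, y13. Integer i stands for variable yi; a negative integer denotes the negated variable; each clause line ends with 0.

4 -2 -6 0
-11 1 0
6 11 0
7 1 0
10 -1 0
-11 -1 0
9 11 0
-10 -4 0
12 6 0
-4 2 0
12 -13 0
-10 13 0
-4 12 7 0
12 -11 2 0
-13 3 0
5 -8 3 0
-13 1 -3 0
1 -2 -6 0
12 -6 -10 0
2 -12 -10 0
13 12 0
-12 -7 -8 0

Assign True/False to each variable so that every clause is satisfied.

y1 = False, y2 = False, y3 = True, y4 = False, y5 = True, y6 = True, y7 = True, y8 = False, y9 = True, y10 = False, y11 = False, y12 = True, y13 = False

Pure literal: y5 appears only positively; assign y5 = True.
Pure literal: y8 appears only negated; assign y8 = False.
Set y1 = False and propagate.
  then y11 is forced to False.
  then y6 is forced to True.
  then y7 is forced to True.
  then y9 is forced to True.
  then y2 is forced to False.
  then y4 is forced to False.
Set y3 = True and propagate.
  then y13 is forced to False.
  then y10 is forced to False.
  then y12 is forced to True.
Every clause has at least one true literal under this assignment.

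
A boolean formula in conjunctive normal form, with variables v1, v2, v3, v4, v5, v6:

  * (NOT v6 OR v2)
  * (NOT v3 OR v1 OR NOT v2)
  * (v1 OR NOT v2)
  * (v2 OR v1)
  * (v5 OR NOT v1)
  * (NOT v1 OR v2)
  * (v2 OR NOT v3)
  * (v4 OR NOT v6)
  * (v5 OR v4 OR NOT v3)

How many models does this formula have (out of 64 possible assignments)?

6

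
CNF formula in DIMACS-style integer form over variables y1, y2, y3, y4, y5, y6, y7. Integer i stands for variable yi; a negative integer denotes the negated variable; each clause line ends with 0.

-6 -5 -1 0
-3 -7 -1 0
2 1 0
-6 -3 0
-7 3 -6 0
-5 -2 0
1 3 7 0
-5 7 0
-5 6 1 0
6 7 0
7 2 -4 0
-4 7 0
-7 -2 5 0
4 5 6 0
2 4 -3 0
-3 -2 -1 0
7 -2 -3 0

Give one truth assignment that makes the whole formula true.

y1=T, y2=F, y3=F, y4=F, y5=T, y6=F, y7=T

Check each clause:
  1. (~y6 | ~y1 | ~y5) — ~y6 is true.
  2. (~y3 | ~y7 | ~y1) — ~y3 is true.
  3. (y1 | y2) — y1 is true.
  4. (~y6 | ~y3) — ~y6 is true.
  5. (~y7 | ~y6 | y3) — ~y6 is true.
  6. (~y2 | ~y5) — ~y2 is true.
  7. (y1 | y3 | y7) — y1 is true.
  8. (y7 | ~y5) — y7 is true.
  9. (y6 | y1 | ~y5) — y1 is true.
  10. (y7 | y6) — y7 is true.
  11. (y2 | y7 | ~y4) — ~y4 is true.
  12. (y7 | ~y4) — ~y4 is true.
  13. (~y7 | y5 | ~y2) — y5 is true.
  14. (y6 | y4 | y5) — y5 is true.
  15. (y2 | ~y3 | y4) — ~y3 is true.
  16. (~y2 | ~y3 | ~y1) — ~y3 is true.
  17. (~y3 | y7 | ~y2) — ~y3 is true.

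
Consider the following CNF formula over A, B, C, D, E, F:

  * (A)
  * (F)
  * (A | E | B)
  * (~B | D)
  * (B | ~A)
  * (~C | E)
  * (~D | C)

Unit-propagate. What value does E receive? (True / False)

True

(A) is a unit clause: A = True.
(F) is a unit clause: F = True.
(B | ~A) with A = True leaves only B, so B = True.
In (~B | D), ~B is now false; D must hold, so D = True.
From (~D | C) and D = True: C = True.
(~C | E) with C = True leaves only E, so E = True.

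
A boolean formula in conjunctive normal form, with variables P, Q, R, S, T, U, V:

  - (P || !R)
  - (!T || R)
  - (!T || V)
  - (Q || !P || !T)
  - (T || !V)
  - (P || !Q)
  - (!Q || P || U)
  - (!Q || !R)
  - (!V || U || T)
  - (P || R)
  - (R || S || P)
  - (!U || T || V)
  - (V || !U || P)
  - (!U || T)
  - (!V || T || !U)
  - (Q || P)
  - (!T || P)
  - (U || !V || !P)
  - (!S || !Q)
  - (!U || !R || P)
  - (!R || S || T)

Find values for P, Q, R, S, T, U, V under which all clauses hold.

Branch on P: take P = True.
Branch on Q: take Q = False.
  then T is forced to False.
  then V is forced to False.
  then U is forced to False.
Set R = False and propagate.
S is now unconstrained; take S = False.
Every clause has at least one true literal under this assignment.

P=True, Q=False, R=False, S=False, T=False, U=False, V=False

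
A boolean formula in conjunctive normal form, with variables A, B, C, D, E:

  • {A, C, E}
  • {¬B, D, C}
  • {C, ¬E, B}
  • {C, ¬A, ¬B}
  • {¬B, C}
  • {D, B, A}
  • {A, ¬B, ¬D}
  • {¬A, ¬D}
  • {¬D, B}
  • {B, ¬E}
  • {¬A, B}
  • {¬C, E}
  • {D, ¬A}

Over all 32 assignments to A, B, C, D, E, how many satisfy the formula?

1

The models are:
  A=0 B=1 C=1 D=0 E=1
Count: 1.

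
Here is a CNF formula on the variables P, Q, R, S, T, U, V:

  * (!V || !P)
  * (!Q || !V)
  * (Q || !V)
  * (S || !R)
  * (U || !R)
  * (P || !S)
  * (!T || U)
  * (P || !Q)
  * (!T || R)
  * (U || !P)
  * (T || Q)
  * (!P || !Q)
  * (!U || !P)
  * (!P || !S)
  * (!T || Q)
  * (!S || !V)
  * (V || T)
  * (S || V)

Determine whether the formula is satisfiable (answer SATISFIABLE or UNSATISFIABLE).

P = True:
  propagation gives V=False, U=True; an empty clause results — contradiction.
P = False:
  propagation gives S=False, R=False, Q=False, V=False; an empty clause results — contradiction.
Every branch closes, so no satisfying assignment exists.

UNSATISFIABLE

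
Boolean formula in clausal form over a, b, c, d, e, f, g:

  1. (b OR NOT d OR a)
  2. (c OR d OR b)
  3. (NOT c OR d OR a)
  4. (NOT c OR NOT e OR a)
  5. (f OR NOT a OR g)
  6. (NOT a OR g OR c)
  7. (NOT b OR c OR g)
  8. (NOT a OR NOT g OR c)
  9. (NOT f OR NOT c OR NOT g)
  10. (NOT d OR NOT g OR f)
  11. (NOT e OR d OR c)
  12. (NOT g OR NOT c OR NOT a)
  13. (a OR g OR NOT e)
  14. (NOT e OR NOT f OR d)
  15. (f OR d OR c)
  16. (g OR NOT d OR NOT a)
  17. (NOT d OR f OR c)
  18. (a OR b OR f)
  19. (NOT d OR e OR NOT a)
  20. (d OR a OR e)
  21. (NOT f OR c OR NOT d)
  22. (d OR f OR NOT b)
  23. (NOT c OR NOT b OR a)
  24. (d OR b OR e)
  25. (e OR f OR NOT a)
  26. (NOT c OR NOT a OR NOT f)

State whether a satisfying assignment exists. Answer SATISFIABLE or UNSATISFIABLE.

UNSATISFIABLE

a = True:
  c = True:
    propagation gives g=False, f=True; an empty clause results — contradiction.
  c = False:
    propagation gives g=True; an empty clause results — contradiction.
a = False:
  d = True:
    propagation gives b=True, c=False, g=True, f=True; an empty clause results — contradiction.
  d = False:
    propagation gives c=False, b=True, g=True, e=False; an empty clause results — contradiction.
Every branch closes, so no satisfying assignment exists.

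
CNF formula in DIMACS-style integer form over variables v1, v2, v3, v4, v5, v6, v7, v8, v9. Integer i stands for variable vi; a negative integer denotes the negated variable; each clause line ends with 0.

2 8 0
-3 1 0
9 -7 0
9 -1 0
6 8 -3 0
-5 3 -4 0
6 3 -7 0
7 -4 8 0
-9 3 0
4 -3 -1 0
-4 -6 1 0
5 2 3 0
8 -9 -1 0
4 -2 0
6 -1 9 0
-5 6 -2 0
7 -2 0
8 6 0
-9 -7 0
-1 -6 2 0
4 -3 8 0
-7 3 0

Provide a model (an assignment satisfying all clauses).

v8 occurs only positively in the remaining clauses — set v8 = True.
Try v1 = True.
  then v9 is forced to True.
  then v3 is forced to True.
  then v4 is forced to True.
  then v7 is forced to False.
  then v2 is forced to False.
  then v6 is forced to False.
v5 is now unconstrained; take v5 = False.
Check each clause:
  1. (v8 || v2) — v8 is true.
  2. (!v3 || v1) — v1 is true.
  3. (!v7 || v9) — !v7 is true.
  4. (v9 || !v1) — v9 is true.
  5. (v8 || !v3 || v6) — v8 is true.
  6. (!v5 || !v4 || v3) — v3 is true.
  7. (!v7 || v6 || v3) — !v7 is true.
  8. (v8 || !v4 || v7) — v8 is true.
  9. (!v9 || v3) — v3 is true.
  10. (!v3 || !v1 || v4) — v4 is true.
  11. (v1 || !v6 || !v4) — v1 is true.
  12. (v5 || v2 || v3) — v3 is true.
  13. (!v9 || !v1 || v8) — v8 is true.
  14. (v4 || !v2) — v4 is true.
  15. (v6 || v9 || !v1) — v9 is true.
  16. (!v2 || v6 || !v5) — !v5 is true.
  17. (!v2 || v7) — !v2 is true.
  18. (v6 || v8) — v8 is true.
  19. (!v7 || !v9) — !v7 is true.
  20. (!v6 || v2 || !v1) — !v6 is true.
  21. (v4 || v8 || !v3) — v8 is true.
  22. (!v7 || v3) — !v7 is true.

v1=T, v2=F, v3=T, v4=T, v5=F, v6=F, v7=F, v8=T, v9=T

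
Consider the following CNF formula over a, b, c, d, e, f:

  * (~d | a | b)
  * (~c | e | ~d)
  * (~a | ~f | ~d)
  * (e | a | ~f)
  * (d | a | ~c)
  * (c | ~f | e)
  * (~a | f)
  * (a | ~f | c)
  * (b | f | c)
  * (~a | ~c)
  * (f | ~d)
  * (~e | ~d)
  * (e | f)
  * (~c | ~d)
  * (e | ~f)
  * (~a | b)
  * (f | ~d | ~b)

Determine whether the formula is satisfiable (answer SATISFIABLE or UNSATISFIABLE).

Try a = False.
Branch on b: take b = True.
The remaining clauses are satisfied by c = False, d = False, e = True, f = False.
So a = F, b = T, c = F, d = F, e = T, f = F is a satisfying assignment.

SATISFIABLE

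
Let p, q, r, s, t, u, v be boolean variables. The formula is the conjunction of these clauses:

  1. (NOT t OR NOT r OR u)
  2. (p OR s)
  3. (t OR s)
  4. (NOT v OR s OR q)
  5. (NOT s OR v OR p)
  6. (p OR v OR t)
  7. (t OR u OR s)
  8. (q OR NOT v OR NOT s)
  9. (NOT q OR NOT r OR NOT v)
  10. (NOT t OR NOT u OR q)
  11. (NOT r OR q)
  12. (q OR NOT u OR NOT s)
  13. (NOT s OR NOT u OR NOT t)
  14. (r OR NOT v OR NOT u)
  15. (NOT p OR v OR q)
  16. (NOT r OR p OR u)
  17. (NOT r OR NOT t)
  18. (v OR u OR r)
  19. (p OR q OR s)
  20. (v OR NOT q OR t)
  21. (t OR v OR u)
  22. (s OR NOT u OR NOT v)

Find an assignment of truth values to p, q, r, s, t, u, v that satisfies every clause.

p=1, q=1, r=0, s=0, t=1, u=1, v=0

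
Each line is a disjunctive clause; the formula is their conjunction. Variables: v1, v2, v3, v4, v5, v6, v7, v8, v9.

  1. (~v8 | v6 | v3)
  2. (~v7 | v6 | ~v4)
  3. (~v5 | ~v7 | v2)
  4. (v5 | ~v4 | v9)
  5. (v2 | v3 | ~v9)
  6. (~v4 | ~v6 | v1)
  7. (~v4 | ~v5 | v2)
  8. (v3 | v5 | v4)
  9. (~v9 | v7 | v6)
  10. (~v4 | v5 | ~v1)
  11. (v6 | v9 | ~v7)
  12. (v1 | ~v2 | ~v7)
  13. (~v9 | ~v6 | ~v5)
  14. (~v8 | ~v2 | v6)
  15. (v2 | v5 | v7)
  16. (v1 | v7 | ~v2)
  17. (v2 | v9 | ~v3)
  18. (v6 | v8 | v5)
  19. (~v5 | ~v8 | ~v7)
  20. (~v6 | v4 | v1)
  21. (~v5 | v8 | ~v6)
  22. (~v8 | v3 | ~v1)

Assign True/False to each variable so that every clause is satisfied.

v1=True, v2=True, v3=True, v4=False, v5=True, v6=False, v7=False, v8=False, v9=False

Check each clause:
  1. (v6 | v3 | ~v8) — ~v8 is true.
  2. (~v4 | v6 | ~v7) — ~v7 is true.
  3. (~v5 | ~v7 | v2) — ~v7 is true.
  4. (v5 | ~v4 | v9) — ~v4 is true.
  5. (~v9 | v3 | v2) — v2 is true.
  6. (~v4 | v1 | ~v6) — v1 is true.
  7. (v2 | ~v5 | ~v4) — v2 is true.
  8. (v4 | v3 | v5) — v3 is true.
  9. (v6 | v7 | ~v9) — ~v9 is true.
  10. (~v1 | v5 | ~v4) — ~v4 is true.
  11. (v9 | ~v7 | v6) — ~v7 is true.
  12. (~v7 | v1 | ~v2) — ~v7 is true.
  13. (~v6 | ~v5 | ~v9) — ~v6 is true.
  14. (~v2 | ~v8 | v6) — ~v8 is true.
  15. (v2 | v5 | v7) — v2 is true.
  16. (v7 | v1 | ~v2) — v1 is true.
  17. (v2 | v9 | ~v3) — v2 is true.
  18. (v5 | v8 | v6) — v5 is true.
  19. (~v7 | ~v5 | ~v8) — ~v8 is true.
  20. (~v6 | v1 | v4) — v1 is true.
  21. (v8 | ~v6 | ~v5) — ~v6 is true.
  22. (~v1 | ~v8 | v3) — ~v8 is true.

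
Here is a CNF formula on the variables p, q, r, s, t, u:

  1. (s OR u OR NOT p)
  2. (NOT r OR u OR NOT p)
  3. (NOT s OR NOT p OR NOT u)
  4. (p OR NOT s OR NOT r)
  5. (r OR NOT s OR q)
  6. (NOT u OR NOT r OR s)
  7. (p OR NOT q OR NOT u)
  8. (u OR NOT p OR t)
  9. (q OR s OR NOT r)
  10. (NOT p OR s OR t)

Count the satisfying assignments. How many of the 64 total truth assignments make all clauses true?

13

Split on p, then s.
  p=1, s=1: remaining (q,r,t,u) ∈ {(1,0,1,0)} — 1.
  p=1, s=0: remaining (q,r,t,u) ∈ {(0,0,1,1); (1,0,1,1)} — 2.
  p=0, s=1: remaining (q,r,t,u) ∈ {(1,0,0,0); (1,0,1,0)} — 2.
  p=0, s=0: t free; 4 ways for (q,r,u) × 2^1 = 8.
Total: 1 + 2 + 2 + 8 = 13.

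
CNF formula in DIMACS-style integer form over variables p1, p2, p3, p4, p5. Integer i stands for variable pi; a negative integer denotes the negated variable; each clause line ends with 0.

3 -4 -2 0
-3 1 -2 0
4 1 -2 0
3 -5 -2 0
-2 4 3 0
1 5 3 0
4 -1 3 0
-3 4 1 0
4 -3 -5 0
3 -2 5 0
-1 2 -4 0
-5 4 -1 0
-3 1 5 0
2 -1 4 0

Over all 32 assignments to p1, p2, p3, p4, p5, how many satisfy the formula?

6

The models are:
  p1=0 p2=0 p3=0 p4=0 p5=1
  p1=0 p2=0 p3=0 p4=1 p5=1
  p1=0 p2=0 p3=1 p4=1 p5=1
  p1=1 p2=1 p3=1 p4=0 p5=0
  p1=1 p2=1 p3=1 p4=1 p5=0
  p1=1 p2=1 p3=1 p4=1 p5=1
That's 6 in total.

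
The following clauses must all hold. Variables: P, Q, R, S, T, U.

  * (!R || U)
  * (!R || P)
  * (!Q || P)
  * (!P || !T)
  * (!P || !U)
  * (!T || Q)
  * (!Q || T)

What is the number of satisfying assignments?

6

Satisfying assignments:
  P=0 Q=0 R=0 S=0 T=0 U=0
  P=0 Q=0 R=0 S=0 T=0 U=1
  P=0 Q=0 R=0 S=1 T=0 U=0
  P=0 Q=0 R=0 S=1 T=0 U=1
  P=1 Q=0 R=0 S=0 T=0 U=0
  P=1 Q=0 R=0 S=1 T=0 U=0
Count: 6.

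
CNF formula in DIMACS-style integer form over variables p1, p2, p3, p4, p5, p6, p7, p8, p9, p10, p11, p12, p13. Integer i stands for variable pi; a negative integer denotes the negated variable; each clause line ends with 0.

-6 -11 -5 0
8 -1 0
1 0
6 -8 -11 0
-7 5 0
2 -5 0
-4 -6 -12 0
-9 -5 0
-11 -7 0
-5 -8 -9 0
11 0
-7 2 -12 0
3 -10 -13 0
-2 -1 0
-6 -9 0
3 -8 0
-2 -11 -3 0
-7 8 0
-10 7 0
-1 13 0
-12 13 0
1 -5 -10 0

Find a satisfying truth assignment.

p1 = 1, p2 = 0, p3 = 1, p4 = 1, p5 = 0, p6 = 1, p7 = 0, p8 = 1, p9 = 0, p10 = 0, p11 = 1, p12 = 0, p13 = 1

Check each clause:
  1. (~p11 | ~p6 | ~p5) — ~p5 is true.
  2. (p8 | ~p1) — p8 is true.
  3. (p1) — p1 is true.
  4. (p6 | ~p11 | ~p8) — p6 is true.
  5. (p5 | ~p7) — ~p7 is true.
  6. (p2 | ~p5) — ~p5 is true.
  7. (~p12 | ~p6 | ~p4) — ~p12 is true.
  8. (~p9 | ~p5) — ~p5 is true.
  9. (~p11 | ~p7) — ~p7 is true.
  10. (~p8 | ~p5 | ~p9) — ~p5 is true.
  11. (p11) — p11 is true.
  12. (p2 | ~p7 | ~p12) — ~p7 is true.
  13. (~p10 | p3 | ~p13) — p3 is true.
  14. (~p1 | ~p2) — ~p2 is true.
  15. (~p9 | ~p6) — ~p9 is true.
  16. (p3 | ~p8) — p3 is true.
  17. (~p3 | ~p2 | ~p11) — ~p2 is true.
  18. (~p7 | p8) — p8 is true.
  19. (p7 | ~p10) — ~p10 is true.
  20. (p13 | ~p1) — p13 is true.
  21. (~p12 | p13) — ~p12 is true.
  22. (p1 | ~p5 | ~p10) — p1 is true.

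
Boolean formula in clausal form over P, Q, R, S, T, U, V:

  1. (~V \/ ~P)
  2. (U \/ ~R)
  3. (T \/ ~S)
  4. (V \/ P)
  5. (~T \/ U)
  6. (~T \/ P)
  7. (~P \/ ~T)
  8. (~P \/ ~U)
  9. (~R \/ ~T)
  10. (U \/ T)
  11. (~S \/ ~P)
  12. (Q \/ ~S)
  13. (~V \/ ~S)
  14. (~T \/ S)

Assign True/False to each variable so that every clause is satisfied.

Try P = False.
  then V is forced to True.
  then T is forced to False.
  then S is forced to False.
  then U is forced to True.
Q, R are now unconstrained; take Q = False, R = True.
Every clause has at least one true literal under this assignment.

P=False  Q=False  R=True  S=False  T=False  U=True  V=True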